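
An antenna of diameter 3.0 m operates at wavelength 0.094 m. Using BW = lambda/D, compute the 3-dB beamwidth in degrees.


BW_rad = 0.094 / 3.0 = 0.031333
BW_deg = 1.8 degrees

1.8 degrees


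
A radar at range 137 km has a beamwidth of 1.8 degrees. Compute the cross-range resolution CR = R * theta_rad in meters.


BW_rad = 0.031415927
CR = 137000 * 0.031415927 = 4304.0 m

4304.0 m


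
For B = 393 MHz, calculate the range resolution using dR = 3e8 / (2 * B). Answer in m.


dR = 3e8 / (2 * 393000000.0) = 0.38 m

0.38 m


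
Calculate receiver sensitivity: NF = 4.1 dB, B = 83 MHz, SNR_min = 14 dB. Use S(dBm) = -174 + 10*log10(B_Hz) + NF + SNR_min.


10*log10(83000000.0) = 79.19
S = -174 + 79.19 + 4.1 + 14 = -76.7 dBm

-76.7 dBm


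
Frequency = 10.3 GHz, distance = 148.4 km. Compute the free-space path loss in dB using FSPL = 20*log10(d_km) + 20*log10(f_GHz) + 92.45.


20*log10(148.4) = 43.43
20*log10(10.3) = 20.26
FSPL = 156.1 dB

156.1 dB


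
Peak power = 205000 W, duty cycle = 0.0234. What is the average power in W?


P_avg = 205000 * 0.0234 = 4797.0 W

4797.0 W


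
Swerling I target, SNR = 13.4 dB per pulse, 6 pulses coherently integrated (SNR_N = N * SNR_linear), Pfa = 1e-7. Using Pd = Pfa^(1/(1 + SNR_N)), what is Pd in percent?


SNR_lin = 10^(13.4/10) = 21.87762
SNR_N = 6 * 21.87762 = 131.26572
1/(1 + SNR_N) = 1/132.26572 = 0.0075605
Pd = (1e-7)^0.0075605 = 0.88527
Pd = 88.5%

88.5%


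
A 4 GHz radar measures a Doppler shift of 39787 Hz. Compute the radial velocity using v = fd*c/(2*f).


v = 39787 * 3e8 / (2 * 4000000000.0) = 1492.0 m/s

1492.0 m/s


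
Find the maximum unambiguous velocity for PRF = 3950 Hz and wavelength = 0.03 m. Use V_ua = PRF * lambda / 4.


V_ua = 3950 * 0.03 / 4 = 29.6 m/s

29.6 m/s


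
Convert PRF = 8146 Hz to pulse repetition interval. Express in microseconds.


PRI = 1/8146 = 0.0001227596 s = 122.8 us

122.8 us


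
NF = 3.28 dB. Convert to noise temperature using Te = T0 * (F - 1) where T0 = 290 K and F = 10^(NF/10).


NF_lin = 10^(3.28/10) = 2.128139
Te = 290 * (2.128139 - 1) = 327.2 K

327.2 K


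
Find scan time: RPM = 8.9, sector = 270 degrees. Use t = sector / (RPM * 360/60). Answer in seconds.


t = 270 / (8.9 * 360) * 60 = 5.06 s

5.06 s


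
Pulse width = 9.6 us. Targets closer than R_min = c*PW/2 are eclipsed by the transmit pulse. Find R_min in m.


R_min = 3e8 * 9.6e-6 / 2 = 1440.0 m

1440.0 m


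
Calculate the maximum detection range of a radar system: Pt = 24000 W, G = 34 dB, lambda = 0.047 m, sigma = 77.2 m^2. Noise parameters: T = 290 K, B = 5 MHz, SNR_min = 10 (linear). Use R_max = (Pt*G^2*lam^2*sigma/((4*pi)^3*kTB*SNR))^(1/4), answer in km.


G_lin = 10^(34/10) = 2511.886432
R^4 = 24000 * 2511.886432^2 * 0.047^2 * 77.2 / ((4*pi)^3 * 1.38e-23 * 290 * 5000000.0 * 10)
R^4 = 6.50351e19 m^4
R_max = (6.50351e19)^(1/4) = 89802.2 m = 89.8 km

89.8 km


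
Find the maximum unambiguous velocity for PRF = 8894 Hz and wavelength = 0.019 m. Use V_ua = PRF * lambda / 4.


V_ua = 8894 * 0.019 / 4 = 42.2 m/s

42.2 m/s


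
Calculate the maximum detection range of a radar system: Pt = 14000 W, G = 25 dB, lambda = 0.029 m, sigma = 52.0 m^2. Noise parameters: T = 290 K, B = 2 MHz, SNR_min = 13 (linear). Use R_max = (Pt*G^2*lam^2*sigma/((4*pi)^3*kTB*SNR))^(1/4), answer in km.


G_lin = 10^(25/10) = 316.227766
R^4 = 14000 * 316.227766^2 * 0.029^2 * 52.0 / ((4*pi)^3 * 1.38e-23 * 290 * 2000000.0 * 13)
R^4 = 2.96515e17 m^4
R_max = (2.96515e17)^(1/4) = 23335.2 m = 23.3 km

23.3 km


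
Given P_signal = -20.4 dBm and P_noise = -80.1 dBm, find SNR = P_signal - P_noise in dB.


SNR = -20.4 - (-80.1) = 59.7 dB

59.7 dB


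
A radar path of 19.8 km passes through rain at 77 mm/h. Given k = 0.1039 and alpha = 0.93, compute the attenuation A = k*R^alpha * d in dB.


gamma = 0.1039 * 77^0.93 = 5.902716 dB/km
A = 5.902716 * 19.8 = 116.87 dB

116.87 dB


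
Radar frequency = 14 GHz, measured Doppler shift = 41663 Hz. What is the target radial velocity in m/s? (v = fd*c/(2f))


v = 41663 * 3e8 / (2 * 14000000000.0) = 446.4 m/s

446.4 m/s


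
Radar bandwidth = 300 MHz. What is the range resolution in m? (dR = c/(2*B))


dR = 3e8 / (2 * 300000000.0) = 0.5 m

0.5 m


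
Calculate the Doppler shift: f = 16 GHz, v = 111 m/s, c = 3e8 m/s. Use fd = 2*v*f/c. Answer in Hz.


fd = 2 * 111 * 16000000000.0 / 3e8 = 11840.0 Hz

11840.0 Hz


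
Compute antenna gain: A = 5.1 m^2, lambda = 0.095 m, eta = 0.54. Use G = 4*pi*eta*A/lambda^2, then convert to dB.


G_linear = 4*pi*0.54*5.1/0.095^2 = 3834.66
G_dB = 10*log10(3834.66) = 35.8 dB

35.8 dB


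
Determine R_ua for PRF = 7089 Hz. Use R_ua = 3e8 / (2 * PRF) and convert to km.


R_ua = 3e8 / (2 * 7089) = 21159.5 m = 21.2 km

21.2 km


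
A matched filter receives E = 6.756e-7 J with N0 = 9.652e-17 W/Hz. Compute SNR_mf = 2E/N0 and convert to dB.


SNR_lin = 2 * 6.756e-7 / 9.652e-17 = 1.4e10
SNR_dB = 10*log10(1.4e10) = 101.5 dB

101.5 dB


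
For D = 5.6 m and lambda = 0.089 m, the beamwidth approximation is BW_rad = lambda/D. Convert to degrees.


BW_rad = 0.089 / 5.6 = 0.015893
BW_deg = 0.91 degrees

0.91 degrees


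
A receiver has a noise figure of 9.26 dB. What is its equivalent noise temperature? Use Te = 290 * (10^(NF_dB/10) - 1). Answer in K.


NF_lin = 10^(9.26/10) = 8.433348
Te = 290 * (8.433348 - 1) = 2155.7 K

2155.7 K


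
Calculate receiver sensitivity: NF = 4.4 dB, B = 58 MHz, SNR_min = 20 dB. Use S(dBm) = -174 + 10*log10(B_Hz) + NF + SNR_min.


10*log10(58000000.0) = 77.63
S = -174 + 77.63 + 4.4 + 20 = -72.0 dBm

-72.0 dBm


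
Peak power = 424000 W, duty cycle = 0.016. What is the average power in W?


P_avg = 424000 * 0.016 = 6784.0 W

6784.0 W


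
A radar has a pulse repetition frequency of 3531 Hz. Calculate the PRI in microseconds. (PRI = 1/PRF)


PRI = 1/3531 = 0.0002832059 s = 283.2 us

283.2 us


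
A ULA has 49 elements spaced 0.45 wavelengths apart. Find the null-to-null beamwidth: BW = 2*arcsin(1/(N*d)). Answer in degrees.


1/(N*d) = 1/(49*0.45) = 0.045351
BW = 2*arcsin(0.045351) = 5.2 degrees

5.2 degrees


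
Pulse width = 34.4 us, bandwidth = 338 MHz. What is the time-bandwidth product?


TBP = 34.4 * 338 = 11627.2

11627.2


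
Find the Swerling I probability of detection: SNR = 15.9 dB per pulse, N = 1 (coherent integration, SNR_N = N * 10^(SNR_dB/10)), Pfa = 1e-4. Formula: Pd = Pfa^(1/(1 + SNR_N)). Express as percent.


SNR_lin = 10^(15.9/10) = 38.90451
SNR_N = 1 * 38.90451 = 38.90451
1/(1 + SNR_N) = 1/39.90451 = 0.0250598
Pd = (1e-4)^0.0250598 = 0.79389
Pd = 79.4%

79.4%


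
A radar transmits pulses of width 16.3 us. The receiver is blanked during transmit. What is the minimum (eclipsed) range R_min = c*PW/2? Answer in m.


R_min = 3e8 * 16.3e-6 / 2 = 2445.0 m

2445.0 m


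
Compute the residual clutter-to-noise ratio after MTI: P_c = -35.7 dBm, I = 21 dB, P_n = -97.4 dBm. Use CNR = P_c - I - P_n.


CNR = -35.7 - 21 - (-97.4) = 40.7 dB

40.7 dB


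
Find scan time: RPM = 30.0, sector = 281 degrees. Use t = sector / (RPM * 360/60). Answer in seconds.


t = 281 / (30.0 * 360) * 60 = 1.56 s

1.56 s


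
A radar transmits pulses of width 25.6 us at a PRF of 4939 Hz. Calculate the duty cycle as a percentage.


DC = 25.6e-6 * 4939 * 100 = 12.64%

12.64%


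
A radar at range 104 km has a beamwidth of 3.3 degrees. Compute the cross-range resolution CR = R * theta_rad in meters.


BW_rad = 0.057595865
CR = 104000 * 0.057595865 = 5990.0 m

5990.0 m


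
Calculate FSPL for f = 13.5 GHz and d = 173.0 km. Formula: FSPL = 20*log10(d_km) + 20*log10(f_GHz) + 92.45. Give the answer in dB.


20*log10(173.0) = 44.76
20*log10(13.5) = 22.61
FSPL = 159.8 dB

159.8 dB


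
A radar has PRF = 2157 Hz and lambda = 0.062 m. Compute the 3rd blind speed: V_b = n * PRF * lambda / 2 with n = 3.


V_blind = 3 * 2157 * 0.062 / 2 = 200.6 m/s

200.6 m/s


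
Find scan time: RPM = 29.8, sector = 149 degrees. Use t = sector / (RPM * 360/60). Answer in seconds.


t = 149 / (29.8 * 360) * 60 = 0.83 s

0.83 s


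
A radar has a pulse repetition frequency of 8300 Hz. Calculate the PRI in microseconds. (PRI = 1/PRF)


PRI = 1/8300 = 0.0001204819 s = 120.5 us

120.5 us


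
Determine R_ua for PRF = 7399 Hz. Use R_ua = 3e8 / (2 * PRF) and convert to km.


R_ua = 3e8 / (2 * 7399) = 20273.0 m = 20.3 km

20.3 km


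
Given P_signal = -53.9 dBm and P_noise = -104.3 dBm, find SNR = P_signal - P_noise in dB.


SNR = -53.9 - (-104.3) = 50.4 dB

50.4 dB


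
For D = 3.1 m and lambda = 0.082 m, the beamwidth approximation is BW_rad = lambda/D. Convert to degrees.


BW_rad = 0.082 / 3.1 = 0.026452
BW_deg = 1.52 degrees

1.52 degrees


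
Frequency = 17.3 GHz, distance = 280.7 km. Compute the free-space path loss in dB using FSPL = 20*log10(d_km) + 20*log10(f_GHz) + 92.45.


20*log10(280.7) = 48.96
20*log10(17.3) = 24.76
FSPL = 166.2 dB

166.2 dB


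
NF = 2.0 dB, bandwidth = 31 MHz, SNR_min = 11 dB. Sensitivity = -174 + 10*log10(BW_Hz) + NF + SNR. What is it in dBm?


10*log10(31000000.0) = 74.91
S = -174 + 74.91 + 2.0 + 11 = -86.1 dBm

-86.1 dBm


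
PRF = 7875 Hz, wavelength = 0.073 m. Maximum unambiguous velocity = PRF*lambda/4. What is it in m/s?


V_ua = 7875 * 0.073 / 4 = 143.7 m/s

143.7 m/s


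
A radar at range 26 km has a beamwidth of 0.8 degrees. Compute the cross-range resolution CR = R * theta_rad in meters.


BW_rad = 0.013962634
CR = 26000 * 0.013962634 = 363.0 m

363.0 m


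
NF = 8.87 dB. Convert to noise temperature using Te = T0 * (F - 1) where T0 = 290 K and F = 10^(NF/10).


NF_lin = 10^(8.87/10) = 7.709035
Te = 290 * (7.709035 - 1) = 1945.6 K

1945.6 K


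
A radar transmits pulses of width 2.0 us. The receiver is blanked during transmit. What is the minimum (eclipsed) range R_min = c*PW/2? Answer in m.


R_min = 3e8 * 2.0e-6 / 2 = 300.0 m

300.0 m


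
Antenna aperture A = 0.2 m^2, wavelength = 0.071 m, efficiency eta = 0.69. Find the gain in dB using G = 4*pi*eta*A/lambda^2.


G_linear = 4*pi*0.69*0.2/0.071^2 = 344.01
G_dB = 10*log10(344.01) = 25.4 dB

25.4 dB


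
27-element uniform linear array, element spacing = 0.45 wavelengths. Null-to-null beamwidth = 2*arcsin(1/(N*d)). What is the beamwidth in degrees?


1/(N*d) = 1/(27*0.45) = 0.082305
BW = 2*arcsin(0.082305) = 9.4 degrees

9.4 degrees


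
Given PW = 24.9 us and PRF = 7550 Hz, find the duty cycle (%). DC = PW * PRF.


DC = 24.9e-6 * 7550 * 100 = 18.8%

18.8%


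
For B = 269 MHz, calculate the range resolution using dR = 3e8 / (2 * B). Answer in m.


dR = 3e8 / (2 * 269000000.0) = 0.56 m

0.56 m


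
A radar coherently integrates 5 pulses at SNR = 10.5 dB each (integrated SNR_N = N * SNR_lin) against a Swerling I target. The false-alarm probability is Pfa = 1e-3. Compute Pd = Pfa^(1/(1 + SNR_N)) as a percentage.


SNR_lin = 10^(10.5/10) = 11.22018
SNR_N = 5 * 11.22018 = 56.1009
1/(1 + SNR_N) = 1/57.1009 = 0.0175129
Pd = (1e-3)^0.0175129 = 0.88606
Pd = 88.6%

88.6%


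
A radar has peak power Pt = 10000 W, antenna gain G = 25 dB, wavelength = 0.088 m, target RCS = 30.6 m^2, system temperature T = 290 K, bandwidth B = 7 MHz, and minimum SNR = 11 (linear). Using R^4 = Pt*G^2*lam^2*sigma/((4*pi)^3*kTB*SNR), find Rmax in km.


G_lin = 10^(25/10) = 316.227766
R^4 = 10000 * 316.227766^2 * 0.088^2 * 30.6 / ((4*pi)^3 * 1.38e-23 * 290 * 7000000.0 * 11)
R^4 = 3.87516e17 m^4
R_max = (3.87516e17)^(1/4) = 24950.1 m = 25.0 km

25.0 km


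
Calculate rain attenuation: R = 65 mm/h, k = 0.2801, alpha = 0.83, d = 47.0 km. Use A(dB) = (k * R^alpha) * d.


gamma = 0.2801 * 65^0.83 = 8.954291 dB/km
A = 8.954291 * 47.0 = 420.85 dB

420.85 dB


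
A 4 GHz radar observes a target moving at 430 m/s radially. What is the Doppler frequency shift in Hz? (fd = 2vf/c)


fd = 2 * 430 * 4000000000.0 / 3e8 = 11466.7 Hz

11466.7 Hz


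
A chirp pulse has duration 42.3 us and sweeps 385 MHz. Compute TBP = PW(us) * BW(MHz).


TBP = 42.3 * 385 = 16285.5

16285.5


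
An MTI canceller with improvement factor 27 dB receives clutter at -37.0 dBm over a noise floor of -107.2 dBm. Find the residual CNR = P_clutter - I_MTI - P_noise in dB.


CNR = -37.0 - 27 - (-107.2) = 43.2 dB

43.2 dB


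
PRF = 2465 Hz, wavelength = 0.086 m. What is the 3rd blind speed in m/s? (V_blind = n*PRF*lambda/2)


V_blind = 3 * 2465 * 0.086 / 2 = 318.0 m/s

318.0 m/s


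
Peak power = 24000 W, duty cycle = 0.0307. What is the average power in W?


P_avg = 24000 * 0.0307 = 736.8 W

736.8 W


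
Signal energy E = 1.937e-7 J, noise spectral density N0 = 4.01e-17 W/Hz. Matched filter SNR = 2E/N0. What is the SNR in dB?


SNR_lin = 2 * 1.937e-7 / 4.01e-17 = 9.661e9
SNR_dB = 10*log10(9.661e9) = 99.9 dB

99.9 dB


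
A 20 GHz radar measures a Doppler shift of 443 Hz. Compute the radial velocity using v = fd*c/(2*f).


v = 443 * 3e8 / (2 * 20000000000.0) = 3.3 m/s

3.3 m/s


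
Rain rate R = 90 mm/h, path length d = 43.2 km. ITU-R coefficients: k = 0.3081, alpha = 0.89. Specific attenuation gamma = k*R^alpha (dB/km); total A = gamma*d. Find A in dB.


gamma = 0.3081 * 90^0.89 = 16.903146 dB/km
A = 16.903146 * 43.2 = 730.22 dB

730.22 dB


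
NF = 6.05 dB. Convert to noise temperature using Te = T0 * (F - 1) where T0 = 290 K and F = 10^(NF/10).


NF_lin = 10^(6.05/10) = 4.02717
Te = 290 * (4.02717 - 1) = 877.9 K

877.9 K


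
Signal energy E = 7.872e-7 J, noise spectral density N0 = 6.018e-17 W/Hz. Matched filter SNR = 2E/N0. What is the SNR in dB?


SNR_lin = 2 * 7.872e-7 / 6.018e-17 = 2.616e10
SNR_dB = 10*log10(2.616e10) = 104.2 dB

104.2 dB


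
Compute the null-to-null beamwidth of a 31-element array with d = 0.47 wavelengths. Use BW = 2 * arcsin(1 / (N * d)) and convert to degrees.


1/(N*d) = 1/(31*0.47) = 0.068634
BW = 2*arcsin(0.068634) = 7.9 degrees

7.9 degrees


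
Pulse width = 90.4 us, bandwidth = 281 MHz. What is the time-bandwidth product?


TBP = 90.4 * 281 = 25402.4

25402.4


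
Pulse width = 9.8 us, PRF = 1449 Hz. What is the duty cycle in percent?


DC = 9.8e-6 * 1449 * 100 = 1.42%

1.42%


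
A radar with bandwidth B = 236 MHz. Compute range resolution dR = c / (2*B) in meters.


dR = 3e8 / (2 * 236000000.0) = 0.64 m

0.64 m


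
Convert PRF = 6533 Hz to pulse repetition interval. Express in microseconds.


PRI = 1/6533 = 0.000153069 s = 153.1 us

153.1 us


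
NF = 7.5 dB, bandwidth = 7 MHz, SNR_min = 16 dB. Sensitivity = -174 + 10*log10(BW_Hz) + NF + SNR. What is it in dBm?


10*log10(7000000.0) = 68.45
S = -174 + 68.45 + 7.5 + 16 = -82.0 dBm

-82.0 dBm


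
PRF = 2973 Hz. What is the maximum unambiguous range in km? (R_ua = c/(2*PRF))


R_ua = 3e8 / (2 * 2973) = 50454.1 m = 50.5 km

50.5 km


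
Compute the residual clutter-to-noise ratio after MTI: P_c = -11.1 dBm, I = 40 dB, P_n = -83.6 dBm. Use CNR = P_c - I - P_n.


CNR = -11.1 - 40 - (-83.6) = 32.5 dB

32.5 dB


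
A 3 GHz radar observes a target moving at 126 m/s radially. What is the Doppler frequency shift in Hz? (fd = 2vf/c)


fd = 2 * 126 * 3000000000.0 / 3e8 = 2520.0 Hz

2520.0 Hz


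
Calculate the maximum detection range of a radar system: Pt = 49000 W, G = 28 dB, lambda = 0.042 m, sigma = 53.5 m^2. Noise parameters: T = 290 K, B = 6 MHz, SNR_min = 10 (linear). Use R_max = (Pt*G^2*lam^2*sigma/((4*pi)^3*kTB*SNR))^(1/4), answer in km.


G_lin = 10^(28/10) = 630.957344
R^4 = 49000 * 630.957344^2 * 0.042^2 * 53.5 / ((4*pi)^3 * 1.38e-23 * 290 * 6000000.0 * 10)
R^4 = 3.86359e18 m^4
R_max = (3.86359e18)^(1/4) = 44335.1 m = 44.3 km

44.3 km


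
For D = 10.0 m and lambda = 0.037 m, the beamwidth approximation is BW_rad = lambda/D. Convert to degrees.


BW_rad = 0.037 / 10.0 = 0.0037
BW_deg = 0.21 degrees

0.21 degrees


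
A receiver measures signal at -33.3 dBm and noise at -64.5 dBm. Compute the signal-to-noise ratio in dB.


SNR = -33.3 - (-64.5) = 31.2 dB

31.2 dB


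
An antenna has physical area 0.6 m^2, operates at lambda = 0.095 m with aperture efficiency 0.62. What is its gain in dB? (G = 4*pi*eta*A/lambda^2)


G_linear = 4*pi*0.62*0.6/0.095^2 = 517.97
G_dB = 10*log10(517.97) = 27.1 dB

27.1 dB


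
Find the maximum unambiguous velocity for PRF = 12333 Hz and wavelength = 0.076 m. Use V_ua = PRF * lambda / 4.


V_ua = 12333 * 0.076 / 4 = 234.3 m/s

234.3 m/s


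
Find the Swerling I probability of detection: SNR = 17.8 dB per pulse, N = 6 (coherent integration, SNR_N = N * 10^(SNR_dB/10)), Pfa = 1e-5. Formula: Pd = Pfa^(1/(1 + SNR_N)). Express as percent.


SNR_lin = 10^(17.8/10) = 60.25596
SNR_N = 6 * 60.25596 = 361.53576
1/(1 + SNR_N) = 1/362.53576 = 0.0027583
Pd = (1e-5)^0.0027583 = 0.96874
Pd = 96.9%

96.9%


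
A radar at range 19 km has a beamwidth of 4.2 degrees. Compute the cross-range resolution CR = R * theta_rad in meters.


BW_rad = 0.073303829
CR = 19000 * 0.073303829 = 1392.8 m

1392.8 m


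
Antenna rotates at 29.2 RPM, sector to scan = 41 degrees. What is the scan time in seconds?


t = 41 / (29.2 * 360) * 60 = 0.23 s

0.23 s


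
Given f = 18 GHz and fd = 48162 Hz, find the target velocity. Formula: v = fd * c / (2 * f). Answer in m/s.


v = 48162 * 3e8 / (2 * 18000000000.0) = 401.4 m/s

401.4 m/s


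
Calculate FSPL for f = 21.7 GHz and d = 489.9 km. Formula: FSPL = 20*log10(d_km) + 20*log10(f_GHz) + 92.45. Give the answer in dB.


20*log10(489.9) = 53.8
20*log10(21.7) = 26.73
FSPL = 173.0 dB

173.0 dB


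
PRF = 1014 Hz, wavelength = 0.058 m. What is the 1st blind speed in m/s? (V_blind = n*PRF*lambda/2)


V_blind = 1 * 1014 * 0.058 / 2 = 29.4 m/s

29.4 m/s


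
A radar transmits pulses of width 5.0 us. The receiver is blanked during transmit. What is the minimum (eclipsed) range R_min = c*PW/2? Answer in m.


R_min = 3e8 * 5.0e-6 / 2 = 750.0 m

750.0 m


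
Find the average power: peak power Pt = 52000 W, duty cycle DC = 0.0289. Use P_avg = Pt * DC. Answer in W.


P_avg = 52000 * 0.0289 = 1502.8 W

1502.8 W


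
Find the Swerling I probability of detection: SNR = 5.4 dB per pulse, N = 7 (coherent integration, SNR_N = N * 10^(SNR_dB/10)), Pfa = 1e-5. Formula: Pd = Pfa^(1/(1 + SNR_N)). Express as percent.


SNR_lin = 10^(5.4/10) = 3.46737
SNR_N = 7 * 3.46737 = 24.27159
1/(1 + SNR_N) = 1/25.27159 = 0.0395701
Pd = (1e-5)^0.0395701 = 0.63409
Pd = 63.4%

63.4%


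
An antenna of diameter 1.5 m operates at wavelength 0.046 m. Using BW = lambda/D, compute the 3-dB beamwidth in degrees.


BW_rad = 0.046 / 1.5 = 0.030667
BW_deg = 1.76 degrees

1.76 degrees


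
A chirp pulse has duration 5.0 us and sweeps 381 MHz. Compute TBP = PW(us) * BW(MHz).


TBP = 5.0 * 381 = 1905.0

1905.0


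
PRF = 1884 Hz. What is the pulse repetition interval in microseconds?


PRI = 1/1884 = 0.0005307856 s = 530.8 us

530.8 us


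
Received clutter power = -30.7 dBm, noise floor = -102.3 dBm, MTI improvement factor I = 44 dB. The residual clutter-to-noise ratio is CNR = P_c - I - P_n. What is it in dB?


CNR = -30.7 - 44 - (-102.3) = 27.6 dB

27.6 dB


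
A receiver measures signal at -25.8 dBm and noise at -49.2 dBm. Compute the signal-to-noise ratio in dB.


SNR = -25.8 - (-49.2) = 23.4 dB

23.4 dB


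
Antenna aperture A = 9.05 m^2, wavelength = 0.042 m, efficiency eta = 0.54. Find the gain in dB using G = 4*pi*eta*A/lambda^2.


G_linear = 4*pi*0.54*9.05/0.042^2 = 34813.98
G_dB = 10*log10(34813.98) = 45.4 dB

45.4 dB


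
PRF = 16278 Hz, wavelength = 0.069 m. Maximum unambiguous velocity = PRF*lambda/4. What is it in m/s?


V_ua = 16278 * 0.069 / 4 = 280.8 m/s

280.8 m/s


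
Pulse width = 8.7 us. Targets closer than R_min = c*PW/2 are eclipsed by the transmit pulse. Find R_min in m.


R_min = 3e8 * 8.7e-6 / 2 = 1305.0 m

1305.0 m


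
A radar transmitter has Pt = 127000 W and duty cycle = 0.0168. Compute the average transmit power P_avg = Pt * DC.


P_avg = 127000 * 0.0168 = 2133.6 W

2133.6 W


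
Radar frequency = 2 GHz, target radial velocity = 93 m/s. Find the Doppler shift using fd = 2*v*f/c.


fd = 2 * 93 * 2000000000.0 / 3e8 = 1240.0 Hz

1240.0 Hz


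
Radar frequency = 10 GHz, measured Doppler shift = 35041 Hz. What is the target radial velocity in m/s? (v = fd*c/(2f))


v = 35041 * 3e8 / (2 * 10000000000.0) = 525.6 m/s

525.6 m/s


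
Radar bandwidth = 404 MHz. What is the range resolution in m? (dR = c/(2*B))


dR = 3e8 / (2 * 404000000.0) = 0.37 m

0.37 m


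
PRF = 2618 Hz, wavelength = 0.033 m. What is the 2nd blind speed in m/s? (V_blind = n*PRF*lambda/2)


V_blind = 2 * 2618 * 0.033 / 2 = 86.4 m/s

86.4 m/s


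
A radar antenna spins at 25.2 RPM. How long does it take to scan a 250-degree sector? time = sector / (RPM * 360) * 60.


t = 250 / (25.2 * 360) * 60 = 1.65 s

1.65 s


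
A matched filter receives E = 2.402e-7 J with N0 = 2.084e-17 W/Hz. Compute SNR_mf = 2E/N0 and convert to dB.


SNR_lin = 2 * 2.402e-7 / 2.084e-17 = 2.305e10
SNR_dB = 10*log10(2.305e10) = 103.6 dB

103.6 dB


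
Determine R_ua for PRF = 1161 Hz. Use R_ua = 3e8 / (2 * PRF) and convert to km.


R_ua = 3e8 / (2 * 1161) = 129199.0 m = 129.2 km

129.2 km


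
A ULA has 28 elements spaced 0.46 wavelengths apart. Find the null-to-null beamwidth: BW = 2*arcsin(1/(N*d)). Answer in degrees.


1/(N*d) = 1/(28*0.46) = 0.07764
BW = 2*arcsin(0.07764) = 8.9 degrees

8.9 degrees


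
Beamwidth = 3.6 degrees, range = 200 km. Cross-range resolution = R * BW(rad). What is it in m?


BW_rad = 0.062831853
CR = 200000 * 0.062831853 = 12566.4 m

12566.4 m


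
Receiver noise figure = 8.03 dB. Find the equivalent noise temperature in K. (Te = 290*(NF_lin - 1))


NF_lin = 10^(8.03/10) = 6.353309
Te = 290 * (6.353309 - 1) = 1552.5 K

1552.5 K


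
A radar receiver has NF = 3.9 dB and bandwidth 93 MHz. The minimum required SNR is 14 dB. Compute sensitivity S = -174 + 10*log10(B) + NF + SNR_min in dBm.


10*log10(93000000.0) = 79.68
S = -174 + 79.68 + 3.9 + 14 = -76.4 dBm

-76.4 dBm


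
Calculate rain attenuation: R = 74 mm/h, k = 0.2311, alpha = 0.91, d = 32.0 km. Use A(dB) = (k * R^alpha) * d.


gamma = 0.2311 * 74^0.91 = 11.60916 dB/km
A = 11.60916 * 32.0 = 371.49 dB

371.49 dB


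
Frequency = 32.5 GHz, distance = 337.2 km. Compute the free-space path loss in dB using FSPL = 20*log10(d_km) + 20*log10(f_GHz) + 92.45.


20*log10(337.2) = 50.56
20*log10(32.5) = 30.24
FSPL = 173.2 dB

173.2 dB


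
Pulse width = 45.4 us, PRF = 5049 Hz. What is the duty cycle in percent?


DC = 45.4e-6 * 5049 * 100 = 22.92%

22.92%


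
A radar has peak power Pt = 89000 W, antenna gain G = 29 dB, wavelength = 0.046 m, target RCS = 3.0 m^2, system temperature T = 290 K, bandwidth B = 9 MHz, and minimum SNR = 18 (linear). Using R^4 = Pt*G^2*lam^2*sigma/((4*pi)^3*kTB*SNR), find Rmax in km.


G_lin = 10^(29/10) = 794.328235
R^4 = 89000 * 794.328235^2 * 0.046^2 * 3.0 / ((4*pi)^3 * 1.38e-23 * 290 * 9000000.0 * 18)
R^4 = 2.7708e17 m^4
R_max = (2.7708e17)^(1/4) = 22943.1 m = 22.9 km

22.9 km


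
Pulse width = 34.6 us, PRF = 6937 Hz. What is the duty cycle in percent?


DC = 34.6e-6 * 6937 * 100 = 24.0%

24.0%


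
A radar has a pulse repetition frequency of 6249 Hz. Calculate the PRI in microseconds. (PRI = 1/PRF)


PRI = 1/6249 = 0.0001600256 s = 160.0 us

160.0 us


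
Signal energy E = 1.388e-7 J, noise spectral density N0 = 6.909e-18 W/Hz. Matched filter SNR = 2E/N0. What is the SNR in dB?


SNR_lin = 2 * 1.388e-7 / 6.909e-18 = 4.018e10
SNR_dB = 10*log10(4.018e10) = 106.0 dB

106.0 dB


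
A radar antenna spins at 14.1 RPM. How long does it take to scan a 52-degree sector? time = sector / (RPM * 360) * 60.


t = 52 / (14.1 * 360) * 60 = 0.61 s

0.61 s


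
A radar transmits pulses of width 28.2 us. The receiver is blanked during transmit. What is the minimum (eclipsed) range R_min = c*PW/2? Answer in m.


R_min = 3e8 * 28.2e-6 / 2 = 4230.0 m

4230.0 m


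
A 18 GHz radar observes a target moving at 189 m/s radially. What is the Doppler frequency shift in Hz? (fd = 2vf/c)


fd = 2 * 189 * 18000000000.0 / 3e8 = 22680.0 Hz

22680.0 Hz


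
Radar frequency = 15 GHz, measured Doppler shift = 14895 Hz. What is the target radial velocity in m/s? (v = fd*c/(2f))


v = 14895 * 3e8 / (2 * 15000000000.0) = 149.0 m/s

149.0 m/s


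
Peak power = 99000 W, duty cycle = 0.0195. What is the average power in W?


P_avg = 99000 * 0.0195 = 1930.5 W

1930.5 W


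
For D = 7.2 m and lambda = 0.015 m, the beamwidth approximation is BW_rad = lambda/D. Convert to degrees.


BW_rad = 0.015 / 7.2 = 0.002083
BW_deg = 0.12 degrees

0.12 degrees


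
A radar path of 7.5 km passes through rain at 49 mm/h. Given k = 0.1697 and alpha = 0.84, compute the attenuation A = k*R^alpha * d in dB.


gamma = 0.1697 * 49^0.84 = 4.461147 dB/km
A = 4.461147 * 7.5 = 33.46 dB

33.46 dB


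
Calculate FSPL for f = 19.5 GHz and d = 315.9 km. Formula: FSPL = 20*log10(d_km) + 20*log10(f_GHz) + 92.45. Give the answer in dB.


20*log10(315.9) = 49.99
20*log10(19.5) = 25.8
FSPL = 168.2 dB

168.2 dB


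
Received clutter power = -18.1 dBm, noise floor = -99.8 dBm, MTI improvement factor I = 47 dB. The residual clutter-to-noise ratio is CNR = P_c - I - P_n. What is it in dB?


CNR = -18.1 - 47 - (-99.8) = 34.7 dB

34.7 dB


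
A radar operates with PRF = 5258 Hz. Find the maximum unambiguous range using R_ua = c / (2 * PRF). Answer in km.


R_ua = 3e8 / (2 * 5258) = 28528.0 m = 28.5 km

28.5 km


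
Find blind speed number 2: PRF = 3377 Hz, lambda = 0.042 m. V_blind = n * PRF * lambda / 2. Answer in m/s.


V_blind = 2 * 3377 * 0.042 / 2 = 141.8 m/s

141.8 m/s


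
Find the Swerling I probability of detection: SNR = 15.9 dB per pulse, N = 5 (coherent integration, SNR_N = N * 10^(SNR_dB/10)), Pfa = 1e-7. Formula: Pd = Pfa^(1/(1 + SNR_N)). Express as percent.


SNR_lin = 10^(15.9/10) = 38.90451
SNR_N = 5 * 38.90451 = 194.52255
1/(1 + SNR_N) = 1/195.52255 = 0.0051145
Pd = (1e-7)^0.0051145 = 0.92087
Pd = 92.1%

92.1%


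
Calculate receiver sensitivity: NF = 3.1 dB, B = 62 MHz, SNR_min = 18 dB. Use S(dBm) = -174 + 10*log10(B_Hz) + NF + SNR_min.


10*log10(62000000.0) = 77.92
S = -174 + 77.92 + 3.1 + 18 = -75.0 dBm

-75.0 dBm


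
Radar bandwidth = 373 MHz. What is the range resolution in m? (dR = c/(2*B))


dR = 3e8 / (2 * 373000000.0) = 0.4 m

0.4 m


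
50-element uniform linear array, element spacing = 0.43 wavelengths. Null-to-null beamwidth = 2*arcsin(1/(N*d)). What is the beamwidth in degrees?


1/(N*d) = 1/(50*0.43) = 0.046512
BW = 2*arcsin(0.046512) = 5.3 degrees

5.3 degrees


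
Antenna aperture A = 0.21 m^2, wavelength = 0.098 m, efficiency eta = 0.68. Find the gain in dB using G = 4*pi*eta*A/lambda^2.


G_linear = 4*pi*0.68*0.21/0.098^2 = 186.85
G_dB = 10*log10(186.85) = 22.7 dB

22.7 dB


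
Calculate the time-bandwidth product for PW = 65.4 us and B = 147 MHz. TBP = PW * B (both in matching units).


TBP = 65.4 * 147 = 9613.8

9613.8


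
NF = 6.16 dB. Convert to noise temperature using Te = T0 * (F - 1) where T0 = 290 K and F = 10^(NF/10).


NF_lin = 10^(6.16/10) = 4.130475
Te = 290 * (4.130475 - 1) = 907.8 K

907.8 K


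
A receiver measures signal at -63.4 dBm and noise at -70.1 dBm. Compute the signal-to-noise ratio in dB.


SNR = -63.4 - (-70.1) = 6.7 dB

6.7 dB


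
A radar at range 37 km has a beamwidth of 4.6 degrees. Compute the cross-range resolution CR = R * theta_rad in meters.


BW_rad = 0.080285146
CR = 37000 * 0.080285146 = 2970.6 m

2970.6 m


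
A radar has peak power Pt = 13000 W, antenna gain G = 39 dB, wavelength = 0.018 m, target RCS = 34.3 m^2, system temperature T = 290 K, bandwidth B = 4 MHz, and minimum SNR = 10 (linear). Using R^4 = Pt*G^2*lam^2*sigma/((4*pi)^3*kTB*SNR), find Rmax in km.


G_lin = 10^(39/10) = 7943.282347
R^4 = 13000 * 7943.282347^2 * 0.018^2 * 34.3 / ((4*pi)^3 * 1.38e-23 * 290 * 4000000.0 * 10)
R^4 = 2.86956e19 m^4
R_max = (2.86956e19)^(1/4) = 73190.4 m = 73.2 km

73.2 km


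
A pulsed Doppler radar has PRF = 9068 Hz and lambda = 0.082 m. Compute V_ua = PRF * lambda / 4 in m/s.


V_ua = 9068 * 0.082 / 4 = 185.9 m/s

185.9 m/s


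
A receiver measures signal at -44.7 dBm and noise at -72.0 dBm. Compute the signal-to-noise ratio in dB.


SNR = -44.7 - (-72.0) = 27.3 dB

27.3 dB


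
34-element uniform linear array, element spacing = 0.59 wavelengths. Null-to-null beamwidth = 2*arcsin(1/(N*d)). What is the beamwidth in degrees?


1/(N*d) = 1/(34*0.59) = 0.04985
BW = 2*arcsin(0.04985) = 5.7 degrees

5.7 degrees


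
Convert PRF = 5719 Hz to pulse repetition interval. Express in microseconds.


PRI = 1/5719 = 0.0001748557 s = 174.9 us

174.9 us


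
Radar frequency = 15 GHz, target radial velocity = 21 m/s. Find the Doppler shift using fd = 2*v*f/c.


fd = 2 * 21 * 15000000000.0 / 3e8 = 2100.0 Hz

2100.0 Hz


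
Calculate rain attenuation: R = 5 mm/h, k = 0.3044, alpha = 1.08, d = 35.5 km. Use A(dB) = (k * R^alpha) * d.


gamma = 0.3044 * 5^1.08 = 1.73114 dB/km
A = 1.73114 * 35.5 = 61.46 dB

61.46 dB


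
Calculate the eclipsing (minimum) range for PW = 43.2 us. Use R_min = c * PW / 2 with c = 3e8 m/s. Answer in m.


R_min = 3e8 * 43.2e-6 / 2 = 6480.0 m

6480.0 m


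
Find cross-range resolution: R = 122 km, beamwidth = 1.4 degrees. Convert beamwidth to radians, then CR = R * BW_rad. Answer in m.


BW_rad = 0.02443461
CR = 122000 * 0.02443461 = 2981.0 m

2981.0 m


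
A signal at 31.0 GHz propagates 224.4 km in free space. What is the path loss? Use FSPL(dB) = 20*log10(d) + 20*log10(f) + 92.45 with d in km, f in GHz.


20*log10(224.4) = 47.02
20*log10(31.0) = 29.83
FSPL = 169.3 dB

169.3 dB


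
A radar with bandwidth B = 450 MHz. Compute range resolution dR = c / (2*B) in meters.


dR = 3e8 / (2 * 450000000.0) = 0.33 m

0.33 m


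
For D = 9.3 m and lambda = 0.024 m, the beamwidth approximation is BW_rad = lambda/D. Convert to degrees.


BW_rad = 0.024 / 9.3 = 0.002581
BW_deg = 0.15 degrees

0.15 degrees


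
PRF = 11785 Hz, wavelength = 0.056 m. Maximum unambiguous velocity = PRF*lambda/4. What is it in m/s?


V_ua = 11785 * 0.056 / 4 = 165.0 m/s

165.0 m/s


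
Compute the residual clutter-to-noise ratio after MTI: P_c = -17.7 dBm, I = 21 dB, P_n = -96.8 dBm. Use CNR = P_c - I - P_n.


CNR = -17.7 - 21 - (-96.8) = 58.1 dB

58.1 dB


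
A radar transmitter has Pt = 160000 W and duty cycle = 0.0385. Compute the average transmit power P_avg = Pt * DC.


P_avg = 160000 * 0.0385 = 6160.0 W

6160.0 W


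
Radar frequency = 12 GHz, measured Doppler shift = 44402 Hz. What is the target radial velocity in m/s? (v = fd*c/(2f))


v = 44402 * 3e8 / (2 * 12000000000.0) = 555.0 m/s

555.0 m/s


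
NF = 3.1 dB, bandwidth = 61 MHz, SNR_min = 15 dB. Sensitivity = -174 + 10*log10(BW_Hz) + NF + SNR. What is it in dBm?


10*log10(61000000.0) = 77.85
S = -174 + 77.85 + 3.1 + 15 = -78.0 dBm

-78.0 dBm


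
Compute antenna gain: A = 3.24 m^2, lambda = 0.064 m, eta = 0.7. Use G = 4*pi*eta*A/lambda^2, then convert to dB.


G_linear = 4*pi*0.7*3.24/0.064^2 = 6958.14
G_dB = 10*log10(6958.14) = 38.4 dB

38.4 dB


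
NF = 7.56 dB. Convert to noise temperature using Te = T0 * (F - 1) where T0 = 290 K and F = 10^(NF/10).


NF_lin = 10^(7.56/10) = 5.701643
Te = 290 * (5.701643 - 1) = 1363.5 K

1363.5 K


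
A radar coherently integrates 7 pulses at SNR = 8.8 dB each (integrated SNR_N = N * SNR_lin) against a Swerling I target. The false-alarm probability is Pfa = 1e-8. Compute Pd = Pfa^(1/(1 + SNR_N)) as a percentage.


SNR_lin = 10^(8.8/10) = 7.58578
SNR_N = 7 * 7.58578 = 53.10046
1/(1 + SNR_N) = 1/54.10046 = 0.0184841
Pd = (1e-8)^0.0184841 = 0.71142
Pd = 71.1%

71.1%


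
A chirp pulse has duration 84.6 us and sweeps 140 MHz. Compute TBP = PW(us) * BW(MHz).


TBP = 84.6 * 140 = 11844.0

11844.0


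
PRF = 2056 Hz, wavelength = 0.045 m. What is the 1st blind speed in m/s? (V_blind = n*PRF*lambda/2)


V_blind = 1 * 2056 * 0.045 / 2 = 46.3 m/s

46.3 m/s


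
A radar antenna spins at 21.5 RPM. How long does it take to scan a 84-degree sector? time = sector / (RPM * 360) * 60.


t = 84 / (21.5 * 360) * 60 = 0.65 s

0.65 s


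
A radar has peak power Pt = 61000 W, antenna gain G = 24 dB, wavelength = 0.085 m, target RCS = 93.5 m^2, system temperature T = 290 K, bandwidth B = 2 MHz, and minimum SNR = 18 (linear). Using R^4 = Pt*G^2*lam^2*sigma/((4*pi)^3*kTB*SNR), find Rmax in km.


G_lin = 10^(24/10) = 251.188643
R^4 = 61000 * 251.188643^2 * 0.085^2 * 93.5 / ((4*pi)^3 * 1.38e-23 * 290 * 2000000.0 * 18)
R^4 = 9.09432e18 m^4
R_max = (9.09432e18)^(1/4) = 54915.2 m = 54.9 km

54.9 km


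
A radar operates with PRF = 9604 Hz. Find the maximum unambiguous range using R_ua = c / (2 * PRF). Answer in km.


R_ua = 3e8 / (2 * 9604) = 15618.5 m = 15.6 km

15.6 km


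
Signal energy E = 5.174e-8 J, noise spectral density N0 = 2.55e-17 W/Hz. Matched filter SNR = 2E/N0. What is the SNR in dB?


SNR_lin = 2 * 5.174e-8 / 2.55e-17 = 4.058e9
SNR_dB = 10*log10(4.058e9) = 96.1 dB

96.1 dB


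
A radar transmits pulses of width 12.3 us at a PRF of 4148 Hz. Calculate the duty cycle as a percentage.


DC = 12.3e-6 * 4148 * 100 = 5.1%

5.1%


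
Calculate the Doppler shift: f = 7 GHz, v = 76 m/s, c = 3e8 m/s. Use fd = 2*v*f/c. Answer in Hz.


fd = 2 * 76 * 7000000000.0 / 3e8 = 3546.7 Hz

3546.7 Hz


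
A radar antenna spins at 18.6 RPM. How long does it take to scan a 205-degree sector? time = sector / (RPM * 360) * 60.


t = 205 / (18.6 * 360) * 60 = 1.84 s

1.84 s


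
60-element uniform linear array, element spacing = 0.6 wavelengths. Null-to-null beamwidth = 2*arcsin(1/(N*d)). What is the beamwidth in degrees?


1/(N*d) = 1/(60*0.6) = 0.027778
BW = 2*arcsin(0.027778) = 3.2 degrees

3.2 degrees


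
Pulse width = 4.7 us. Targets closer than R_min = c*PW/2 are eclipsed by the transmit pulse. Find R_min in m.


R_min = 3e8 * 4.7e-6 / 2 = 705.0 m

705.0 m


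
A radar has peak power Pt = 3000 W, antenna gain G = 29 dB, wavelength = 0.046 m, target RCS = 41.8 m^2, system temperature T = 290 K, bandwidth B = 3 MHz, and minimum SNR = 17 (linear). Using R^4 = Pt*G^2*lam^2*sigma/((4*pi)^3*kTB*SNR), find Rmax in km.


G_lin = 10^(29/10) = 794.328235
R^4 = 3000 * 794.328235^2 * 0.046^2 * 41.8 / ((4*pi)^3 * 1.38e-23 * 290 * 3000000.0 * 17)
R^4 = 4.13368e17 m^4
R_max = (4.13368e17)^(1/4) = 25356.2 m = 25.4 km

25.4 km


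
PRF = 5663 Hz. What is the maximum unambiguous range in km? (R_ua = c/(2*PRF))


R_ua = 3e8 / (2 * 5663) = 26487.7 m = 26.5 km

26.5 km


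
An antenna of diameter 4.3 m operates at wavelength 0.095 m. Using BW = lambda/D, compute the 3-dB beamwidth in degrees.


BW_rad = 0.095 / 4.3 = 0.022093
BW_deg = 1.27 degrees

1.27 degrees


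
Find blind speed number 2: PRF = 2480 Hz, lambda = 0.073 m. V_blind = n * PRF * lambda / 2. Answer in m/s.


V_blind = 2 * 2480 * 0.073 / 2 = 181.0 m/s

181.0 m/s


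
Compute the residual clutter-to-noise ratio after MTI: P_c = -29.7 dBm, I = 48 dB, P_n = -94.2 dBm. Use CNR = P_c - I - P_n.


CNR = -29.7 - 48 - (-94.2) = 16.5 dB

16.5 dB


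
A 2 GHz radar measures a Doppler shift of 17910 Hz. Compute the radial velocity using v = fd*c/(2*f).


v = 17910 * 3e8 / (2 * 2000000000.0) = 1343.3 m/s

1343.3 m/s


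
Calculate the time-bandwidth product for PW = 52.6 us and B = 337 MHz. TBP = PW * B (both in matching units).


TBP = 52.6 * 337 = 17726.2

17726.2


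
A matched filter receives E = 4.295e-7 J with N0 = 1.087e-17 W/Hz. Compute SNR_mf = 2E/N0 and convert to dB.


SNR_lin = 2 * 4.295e-7 / 1.087e-17 = 7.902e10
SNR_dB = 10*log10(7.902e10) = 109.0 dB

109.0 dB


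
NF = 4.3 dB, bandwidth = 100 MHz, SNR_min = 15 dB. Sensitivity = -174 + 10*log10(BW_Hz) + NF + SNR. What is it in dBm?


10*log10(100000000.0) = 80.0
S = -174 + 80.0 + 4.3 + 15 = -74.7 dBm

-74.7 dBm


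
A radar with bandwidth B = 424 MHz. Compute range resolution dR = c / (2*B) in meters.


dR = 3e8 / (2 * 424000000.0) = 0.35 m

0.35 m


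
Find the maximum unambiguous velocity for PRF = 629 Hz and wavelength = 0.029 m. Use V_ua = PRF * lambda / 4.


V_ua = 629 * 0.029 / 4 = 4.6 m/s

4.6 m/s


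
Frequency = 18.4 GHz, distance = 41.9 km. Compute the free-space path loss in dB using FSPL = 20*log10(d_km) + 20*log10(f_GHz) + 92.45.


20*log10(41.9) = 32.44
20*log10(18.4) = 25.3
FSPL = 150.2 dB

150.2 dB


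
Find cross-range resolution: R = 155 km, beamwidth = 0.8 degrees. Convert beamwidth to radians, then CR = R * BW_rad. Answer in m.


BW_rad = 0.013962634
CR = 155000 * 0.013962634 = 2164.2 m

2164.2 m


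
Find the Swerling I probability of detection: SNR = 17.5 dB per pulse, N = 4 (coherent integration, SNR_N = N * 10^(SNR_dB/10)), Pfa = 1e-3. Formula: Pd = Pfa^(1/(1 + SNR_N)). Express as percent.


SNR_lin = 10^(17.5/10) = 56.23413
SNR_N = 4 * 56.23413 = 224.93652
1/(1 + SNR_N) = 1/225.93652 = 0.004426
Pd = (1e-3)^0.004426 = 0.96989
Pd = 97.0%

97.0%


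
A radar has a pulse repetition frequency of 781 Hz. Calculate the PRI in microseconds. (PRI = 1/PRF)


PRI = 1/781 = 0.0012804097 s = 1280.4 us

1280.4 us


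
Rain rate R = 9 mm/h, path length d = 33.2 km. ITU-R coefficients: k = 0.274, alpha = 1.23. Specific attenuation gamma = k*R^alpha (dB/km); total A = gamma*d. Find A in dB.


gamma = 0.274 * 9^1.23 = 4.087604 dB/km
A = 4.087604 * 33.2 = 135.71 dB

135.71 dB


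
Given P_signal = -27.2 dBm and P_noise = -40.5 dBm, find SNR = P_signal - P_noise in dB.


SNR = -27.2 - (-40.5) = 13.3 dB

13.3 dB


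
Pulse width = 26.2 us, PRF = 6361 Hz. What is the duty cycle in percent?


DC = 26.2e-6 * 6361 * 100 = 16.67%

16.67%


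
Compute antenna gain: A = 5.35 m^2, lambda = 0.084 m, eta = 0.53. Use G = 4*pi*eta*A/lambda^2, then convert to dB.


G_linear = 4*pi*0.53*5.35/0.084^2 = 5049.88
G_dB = 10*log10(5049.88) = 37.0 dB

37.0 dB


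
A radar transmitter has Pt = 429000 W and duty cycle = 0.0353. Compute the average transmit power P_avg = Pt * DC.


P_avg = 429000 * 0.0353 = 15143.7 W

15143.7 W


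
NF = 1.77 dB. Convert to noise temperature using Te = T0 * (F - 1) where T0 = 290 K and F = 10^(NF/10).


NF_lin = 10^(1.77/10) = 1.503142
Te = 290 * (1.503142 - 1) = 145.9 K

145.9 K


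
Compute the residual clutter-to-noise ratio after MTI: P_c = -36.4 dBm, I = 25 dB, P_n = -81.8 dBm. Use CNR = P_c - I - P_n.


CNR = -36.4 - 25 - (-81.8) = 20.4 dB

20.4 dB


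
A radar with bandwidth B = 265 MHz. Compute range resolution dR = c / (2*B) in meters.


dR = 3e8 / (2 * 265000000.0) = 0.57 m

0.57 m


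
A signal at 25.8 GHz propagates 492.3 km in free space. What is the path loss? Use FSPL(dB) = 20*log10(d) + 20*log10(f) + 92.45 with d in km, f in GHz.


20*log10(492.3) = 53.84
20*log10(25.8) = 28.23
FSPL = 174.5 dB

174.5 dB


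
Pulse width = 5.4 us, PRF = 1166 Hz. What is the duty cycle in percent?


DC = 5.4e-6 * 1166 * 100 = 0.63%

0.63%


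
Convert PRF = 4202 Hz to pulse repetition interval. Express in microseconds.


PRI = 1/4202 = 0.0002379819 s = 238.0 us

238.0 us


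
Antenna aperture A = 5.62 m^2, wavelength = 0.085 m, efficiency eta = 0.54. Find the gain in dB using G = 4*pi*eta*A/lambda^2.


G_linear = 4*pi*0.54*5.62/0.085^2 = 5278.4
G_dB = 10*log10(5278.4) = 37.2 dB

37.2 dB
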